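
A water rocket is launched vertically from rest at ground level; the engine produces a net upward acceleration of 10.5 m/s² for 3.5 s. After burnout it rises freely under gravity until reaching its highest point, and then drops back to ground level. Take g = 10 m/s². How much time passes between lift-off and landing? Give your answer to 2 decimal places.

12.31 s

Phase 1 (powered ascent): v₀ = 0 m/s, a = 10.5 m/s².
v = v₀ + at = 0 + (10.5)(3.5) = 36.8 m/s
Δx = v₀t + ½at² = 0·3.5 + 0.5·10.5·3.5² = 64.3 m

Phase 2 (coasting upward): v₀ = 36.8 m/s, a = -10 m/s².
v = v₀ + at → t = (0 − 36.8) / -10 = 3.67 s
v² = v₀² + 2aΔx → Δx = (0² − 36.8²)/(2·-10) = 67.5 m

Phase 3 (free fall): v₀ = 0 m/s, a = -10 m/s².
Falls 132 m from rest: t = √(2·132/10) = 5.13 s; v = g·t = 51.3 m/s.
Total time = 3.50 + 3.67 + 5.13 = 12.3 s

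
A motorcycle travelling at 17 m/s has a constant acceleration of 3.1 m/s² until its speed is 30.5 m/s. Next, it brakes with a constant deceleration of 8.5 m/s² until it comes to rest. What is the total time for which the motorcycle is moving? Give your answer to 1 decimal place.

Phase 1 (accelerating): v₀ = 17.0 m/s, a = 3.1 m/s².
v = v₀ + at → t = (30.5 − 17.0) / 3.1 = 4.35 s
v² = v₀² + 2aΔx → Δx = (30.5² − 17.0²)/(2·3.1) = 103 m

Phase 2 (decelerating): v₀ = 30.5 m/s, a = -8.5 m/s².
v = v₀ + at → t = (0 − 30.5) / -8.5 = 3.59 s
v² = v₀² + 2aΔx → Δx = (0² − 30.5²)/(2·-8.5) = 54.7 m
Total time = 4.35 + 3.59 = 7.94 s

7.9 s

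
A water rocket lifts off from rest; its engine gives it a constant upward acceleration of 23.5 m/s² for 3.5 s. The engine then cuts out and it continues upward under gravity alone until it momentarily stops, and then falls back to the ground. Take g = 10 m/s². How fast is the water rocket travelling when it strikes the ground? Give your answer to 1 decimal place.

Phase 1 (powered ascent): v₀ = 0 m/s, a = 23.5 m/s².
v = v₀ + at = 0 + (23.5)(3.5) = 82.2 m/s
Δx = v₀t + ½at² = 0·3.5 + 0.5·23.5·3.5² = 144 m

Phase 2 (coasting upward): v₀ = 82.2 m/s, a = -10 m/s².
v = v₀ + at → t = (0 − 82.2) / -10 = 8.22 s
v² = v₀² + 2aΔx → Δx = (0² − 82.2²)/(2·-10) = 338 m

Phase 3 (free fall): v₀ = 0 m/s, a = -10 m/s².
Falls 482 m from rest: t = √(2·482/10) = 9.82 s; v = g·t = 98.2 m/s.
Impact speed = 98.2 m/s

98.2 m/s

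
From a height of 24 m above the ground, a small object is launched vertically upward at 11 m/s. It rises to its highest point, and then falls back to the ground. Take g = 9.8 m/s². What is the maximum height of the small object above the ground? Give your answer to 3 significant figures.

30.2 m

Phase 1 (rising): v₀ = 11.0 m/s, a = -9.8 m/s².
v = v₀ + at → t = (0 − 11.0) / -9.8 = 1.12 s
v² = v₀² + 2aΔx → Δx = (0² − 11.0²)/(2·-9.8) = 6.17 m
Maximum height = 24 + 6.17 = 30.2 m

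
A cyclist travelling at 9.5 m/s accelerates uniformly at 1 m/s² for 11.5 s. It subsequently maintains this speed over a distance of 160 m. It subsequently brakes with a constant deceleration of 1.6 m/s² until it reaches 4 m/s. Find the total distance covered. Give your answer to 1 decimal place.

468.2 m

Phase 1 (accelerating): v₀ = 9.50 m/s, a = 1 m/s².
v = v₀ + at = 9.50 + (1)(11.5) = 21.0 m/s
Δx = v₀t + ½at² = 9.50·11.5 + 0.5·1·11.5² = 175 m

Phase 2 (constant speed): v₀ = 21.0 m/s, a = 0 m/s².
Constant speed: t = d/v = 160/21.0 = 7.62 s

Phase 3 (decelerating): v₀ = 21.0 m/s, a = -1.6 m/s².
v = v₀ + at → t = (4 − 21.0) / -1.6 = 10.6 s
v² = v₀² + 2aΔx → Δx = (4² − 21.0²)/(2·-1.6) = 133 m
Total distance = 175 + 160 + 133 = 468 m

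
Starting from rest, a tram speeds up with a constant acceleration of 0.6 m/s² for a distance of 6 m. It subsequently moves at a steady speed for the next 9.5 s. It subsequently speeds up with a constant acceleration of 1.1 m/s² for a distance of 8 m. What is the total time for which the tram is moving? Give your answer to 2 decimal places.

Phase 1 (accelerating): v₀ = 0 m/s, a = 0.6 m/s².
v² = v₀² + 2aΔx = 0² + 2·0.6·6 = 7.20 → v = 2.68 m/s
t = (v − v₀)/a = (2.68 − 0)/0.6 = 4.47 s

Phase 2 (constant speed): v₀ = 2.68 m/s, a = 0 m/s².
v = v₀ + at = 2.68 + (0)(9.5) = 2.68 m/s
Δx = v₀t + ½at² = 2.68·9.5 + 0.5·0·9.5² = 25.5 m

Phase 3 (accelerating): v₀ = 2.68 m/s, a = 1.1 m/s².
v² = v₀² + 2aΔx = 2.68² + 2·1.1·8 = 24.8 → v = 4.98 m/s
t = (v − v₀)/a = (4.98 − 2.68)/1.1 = 2.09 s
Total time = 4.47 + 9.50 + 2.09 = 16.1 s

16.06 s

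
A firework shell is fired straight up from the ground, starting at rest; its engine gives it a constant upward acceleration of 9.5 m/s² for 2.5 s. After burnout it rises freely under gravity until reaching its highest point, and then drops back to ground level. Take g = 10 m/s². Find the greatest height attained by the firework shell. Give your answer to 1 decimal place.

Phase 1 (powered ascent): v₀ = 0 m/s, a = 9.5 m/s².
v = v₀ + at = 0 + (9.5)(2.5) = 23.8 m/s
Δx = v₀t + ½at² = 0·2.5 + 0.5·9.5·2.5² = 29.7 m

Phase 2 (coasting upward): v₀ = 23.8 m/s, a = -10 m/s².
v = v₀ + at → t = (0 − 23.8) / -10 = 2.38 s
v² = v₀² + 2aΔx → Δx = (0² − 23.8²)/(2·-10) = 28.2 m
Maximum height = 29.7 + 28.2 = 57.9 m

57.9 m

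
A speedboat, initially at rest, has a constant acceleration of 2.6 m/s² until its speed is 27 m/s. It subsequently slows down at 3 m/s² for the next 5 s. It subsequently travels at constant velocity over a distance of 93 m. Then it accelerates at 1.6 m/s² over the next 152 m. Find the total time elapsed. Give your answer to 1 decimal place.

Phase 1 (accelerating): v₀ = 0 m/s, a = 2.6 m/s².
v = v₀ + at → t = (27 − 0) / 2.6 = 10.4 s
v² = v₀² + 2aΔx → Δx = (27² − 0²)/(2·2.6) = 140 m

Phase 2 (decelerating): v₀ = 27.0 m/s, a = -3 m/s².
v = v₀ + at = 27.0 + (-3)(5) = 12.0 m/s
Δx = v₀t + ½at² = 27.0·5 + 0.5·-3·5² = 97.5 m

Phase 3 (constant speed): v₀ = 12.0 m/s, a = 0 m/s².
Constant speed: t = d/v = 93/12.0 = 7.75 s

Phase 4 (accelerating): v₀ = 12.0 m/s, a = 1.6 m/s².
v² = v₀² + 2aΔx = 12.0² + 2·1.6·152 = 630 → v = 25.1 m/s
t = (v − v₀)/a = (25.1 − 12.0)/1.6 = 8.19 s
Total time = 10.4 + 5.00 + 7.75 + 8.19 = 31.3 s

31.3 s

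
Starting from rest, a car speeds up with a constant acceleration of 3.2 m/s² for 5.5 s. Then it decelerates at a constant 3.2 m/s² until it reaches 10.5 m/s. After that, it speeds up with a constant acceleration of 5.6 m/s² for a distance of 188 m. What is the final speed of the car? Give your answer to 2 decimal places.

47.07 m/s

Phase 1 (accelerating): v₀ = 0 m/s, a = 3.2 m/s².
v = v₀ + at = 0 + (3.2)(5.5) = 17.6 m/s
Δx = v₀t + ½at² = 0·5.5 + 0.5·3.2·5.5² = 48.4 m

Phase 2 (decelerating): v₀ = 17.6 m/s, a = -3.2 m/s².
v = v₀ + at → t = (10.5 − 17.6) / -3.2 = 2.22 s
v² = v₀² + 2aΔx → Δx = (10.5² − 17.6²)/(2·-3.2) = 31.2 m

Phase 3 (accelerating): v₀ = 10.5 m/s, a = 5.6 m/s².
v² = v₀² + 2aΔx = 10.5² + 2·5.6·188 = 2220 → v = 47.1 m/s
t = (v − v₀)/a = (47.1 − 10.5)/5.6 = 6.53 s
Final speed = 47.1 m/s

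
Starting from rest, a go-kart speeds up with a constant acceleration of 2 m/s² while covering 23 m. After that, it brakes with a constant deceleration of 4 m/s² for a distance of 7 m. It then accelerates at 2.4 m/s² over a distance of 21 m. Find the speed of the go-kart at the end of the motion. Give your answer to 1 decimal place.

Phase 1 (accelerating): v₀ = 0 m/s, a = 2 m/s².
v² = v₀² + 2aΔx = 0² + 2·2·23 = 92.0 → v = 9.59 m/s
t = (v − v₀)/a = (9.59 − 0)/2 = 4.80 s

Phase 2 (decelerating): v₀ = 9.59 m/s, a = -4 m/s².
v² = v₀² + 2aΔx = 9.59² + 2·-4·7 = 36.0 → v = 6.00 m/s
t = (v − v₀)/a = (6.00 − 9.59)/-4 = 0.898 s

Phase 3 (accelerating): v₀ = 6.00 m/s, a = 2.4 m/s².
v² = v₀² + 2aΔx = 6.00² + 2·2.4·21 = 137 → v = 11.7 m/s
t = (v − v₀)/a = (11.7 − 6.00)/2.4 = 2.37 s
Final speed = 11.7 m/s

11.7 m/s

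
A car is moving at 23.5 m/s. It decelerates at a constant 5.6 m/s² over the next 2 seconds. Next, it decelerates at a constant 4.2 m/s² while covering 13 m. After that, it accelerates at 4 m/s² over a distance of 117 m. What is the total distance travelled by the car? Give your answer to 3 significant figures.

166 m

Phase 1 (decelerating): v₀ = 23.5 m/s, a = -5.6 m/s².
v = v₀ + at = 23.5 + (-5.6)(2) = 12.3 m/s
Δx = v₀t + ½at² = 23.5·2 + 0.5·-5.6·2² = 35.8 m

Phase 2 (decelerating): v₀ = 12.3 m/s, a = -4.2 m/s².
v² = v₀² + 2aΔx = 12.3² + 2·-4.2·13 = 42.1 → v = 6.49 m/s
t = (v − v₀)/a = (6.49 − 12.3)/-4.2 = 1.38 s

Phase 3 (accelerating): v₀ = 6.49 m/s, a = 4 m/s².
v² = v₀² + 2aΔx = 6.49² + 2·4·117 = 978 → v = 31.3 m/s
t = (v − v₀)/a = (31.3 − 6.49)/4 = 6.20 s
Total distance = 35.8 + 13.0 + 117 = 166 m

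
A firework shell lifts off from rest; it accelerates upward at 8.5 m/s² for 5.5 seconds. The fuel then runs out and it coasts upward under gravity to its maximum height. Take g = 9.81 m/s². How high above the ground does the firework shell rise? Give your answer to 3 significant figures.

Phase 1 (powered ascent): v₀ = 0 m/s, a = 8.5 m/s².
v = v₀ + at = 0 + (8.5)(5.5) = 46.8 m/s
Δx = v₀t + ½at² = 0·5.5 + 0.5·8.5·5.5² = 129 m

Phase 2 (coasting upward): v₀ = 46.8 m/s, a = -9.81 m/s².
v = v₀ + at → t = (0 − 46.8) / -9.81 = 4.77 s
v² = v₀² + 2aΔx → Δx = (0² − 46.8²)/(2·-9.81) = 111 m
Maximum height = 129 + 111 = 240 m

240 m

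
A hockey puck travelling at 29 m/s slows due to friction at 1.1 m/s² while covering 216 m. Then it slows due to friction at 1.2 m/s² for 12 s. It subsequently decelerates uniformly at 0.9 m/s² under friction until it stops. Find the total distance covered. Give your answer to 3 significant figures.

Phase 1 (decelerating): v₀ = 29.0 m/s, a = -1.1 m/s².
v² = v₀² + 2aΔx = 29.0² + 2·-1.1·216 = 366 → v = 19.1 m/s
t = (v − v₀)/a = (19.1 − 29.0)/-1.1 = 8.98 s

Phase 2 (decelerating): v₀ = 19.1 m/s, a = -1.2 m/s².
v = v₀ + at = 19.1 + (-1.2)(12) = 4.73 m/s
Δx = v₀t + ½at² = 19.1·12 + 0.5·-1.2·12² = 143 m

Phase 3 (decelerating): v₀ = 4.73 m/s, a = -0.9 m/s².
v = v₀ + at → t = (0 − 4.73) / -0.9 = 5.25 s
v² = v₀² + 2aΔx → Δx = (0² − 4.73²)/(2·-0.9) = 12.4 m
Total distance = 216 + 143 + 12.4 = 372 m

372 m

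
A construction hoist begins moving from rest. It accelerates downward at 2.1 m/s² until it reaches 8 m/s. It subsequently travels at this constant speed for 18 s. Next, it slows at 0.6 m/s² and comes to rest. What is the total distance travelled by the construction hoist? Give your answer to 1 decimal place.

Phase 1 (accelerating): v₀ = 0 m/s, a = 2.1 m/s².
v = v₀ + at → t = (8 − 0) / 2.1 = 3.81 s
v² = v₀² + 2aΔx → Δx = (8² − 0²)/(2·2.1) = 15.2 m

Phase 2 (constant speed): v₀ = 8.00 m/s, a = 0 m/s².
v = v₀ + at = 8.00 + (0)(18) = 8.00 m/s
Δx = v₀t + ½at² = 8.00·18 + 0.5·0·18² = 144 m

Phase 3 (decelerating): v₀ = 8.00 m/s, a = -0.6 m/s².
v = v₀ + at → t = (0 − 8.00) / -0.6 = 13.3 s
v² = v₀² + 2aΔx → Δx = (0² − 8.00²)/(2·-0.6) = 53.3 m
Total distance = 15.2 + 144 + 53.3 = 213 m

212.6 m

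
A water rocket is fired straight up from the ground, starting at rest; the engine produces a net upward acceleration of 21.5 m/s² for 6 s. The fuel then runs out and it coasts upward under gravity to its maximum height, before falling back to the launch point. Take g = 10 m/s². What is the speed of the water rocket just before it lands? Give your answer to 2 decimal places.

Phase 1 (powered ascent): v₀ = 0 m/s, a = 21.5 m/s².
v = v₀ + at = 0 + (21.5)(6) = 129 m/s
Δx = v₀t + ½at² = 0·6 + 0.5·21.5·6² = 387 m

Phase 2 (coasting upward): v₀ = 129 m/s, a = -10 m/s².
v = v₀ + at → t = (0 − 129) / -10 = 12.9 s
v² = v₀² + 2aΔx → Δx = (0² − 129²)/(2·-10) = 832 m

Phase 3 (free fall): v₀ = 0 m/s, a = -10 m/s².
Falls 1220 m from rest: t = √(2·1220/10) = 15.6 s; v = g·t = 156 m/s.
Impact speed = 156 m/s

156.14 m/s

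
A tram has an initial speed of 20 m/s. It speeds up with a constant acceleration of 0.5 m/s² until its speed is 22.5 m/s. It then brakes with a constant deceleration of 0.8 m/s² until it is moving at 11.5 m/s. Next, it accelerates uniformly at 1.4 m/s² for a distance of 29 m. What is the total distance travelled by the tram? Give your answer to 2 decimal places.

Phase 1 (accelerating): v₀ = 20.0 m/s, a = 0.5 m/s².
v = v₀ + at → t = (22.5 − 20.0) / 0.5 = 5.00 s
v² = v₀² + 2aΔx → Δx = (22.5² − 20.0²)/(2·0.5) = 106 m

Phase 2 (decelerating): v₀ = 22.5 m/s, a = -0.8 m/s².
v = v₀ + at → t = (11.5 − 22.5) / -0.8 = 13.8 s
v² = v₀² + 2aΔx → Δx = (11.5² − 22.5²)/(2·-0.8) = 234 m

Phase 3 (accelerating): v₀ = 11.5 m/s, a = 1.4 m/s².
v² = v₀² + 2aΔx = 11.5² + 2·1.4·29 = 213 → v = 14.6 m/s
t = (v − v₀)/a = (14.6 − 11.5)/1.4 = 2.22 s
Total distance = 106 + 234 + 29.0 = 369 m

369.00 m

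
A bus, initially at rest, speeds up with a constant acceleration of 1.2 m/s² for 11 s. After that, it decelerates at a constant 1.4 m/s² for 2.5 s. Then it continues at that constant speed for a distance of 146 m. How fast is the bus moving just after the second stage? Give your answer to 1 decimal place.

Phase 1 (accelerating): v₀ = 0 m/s, a = 1.2 m/s².
v = v₀ + at = 0 + (1.2)(11) = 13.2 m/s
Δx = v₀t + ½at² = 0·11 + 0.5·1.2·11² = 72.6 m

Phase 2 (decelerating): v₀ = 13.2 m/s, a = -1.4 m/s².
v = v₀ + at = 13.2 + (-1.4)(2.5) = 9.70 m/s
Δx = v₀t + ½at² = 13.2·2.5 + 0.5·-1.4·2.5² = 28.6 m
Speed at end of phase 2 = 9.70 m/s

9.7 m/s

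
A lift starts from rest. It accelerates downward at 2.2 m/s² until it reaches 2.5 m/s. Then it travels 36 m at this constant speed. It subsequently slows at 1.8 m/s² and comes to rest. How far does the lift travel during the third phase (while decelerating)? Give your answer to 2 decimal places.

Phase 1 (accelerating): v₀ = 0 m/s, a = 2.2 m/s².
v = v₀ + at → t = (2.5 − 0) / 2.2 = 1.14 s
v² = v₀² + 2aΔx → Δx = (2.5² − 0²)/(2·2.2) = 1.42 m

Phase 2 (constant speed): v₀ = 2.50 m/s, a = 0 m/s².
Constant speed: t = d/v = 36/2.50 = 14.4 s

Phase 3 (decelerating): v₀ = 2.50 m/s, a = -1.8 m/s².
v = v₀ + at → t = (0 − 2.50) / -1.8 = 1.39 s
v² = v₀² + 2aΔx → Δx = (0² − 2.50²)/(2·-1.8) = 1.74 m
Distance in phase 3 = 1.74 m

1.74 m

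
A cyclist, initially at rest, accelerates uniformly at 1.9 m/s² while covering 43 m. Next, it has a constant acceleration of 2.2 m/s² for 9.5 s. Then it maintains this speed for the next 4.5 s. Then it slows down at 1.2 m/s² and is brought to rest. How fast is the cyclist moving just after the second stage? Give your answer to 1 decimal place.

Phase 1 (accelerating): v₀ = 0 m/s, a = 1.9 m/s².
v² = v₀² + 2aΔx = 0² + 2·1.9·43 = 163 → v = 12.8 m/s
t = (v − v₀)/a = (12.8 − 0)/1.9 = 6.73 s

Phase 2 (accelerating): v₀ = 12.8 m/s, a = 2.2 m/s².
v = v₀ + at = 12.8 + (2.2)(9.5) = 33.7 m/s
Δx = v₀t + ½at² = 12.8·9.5 + 0.5·2.2·9.5² = 221 m
Speed at end of phase 2 = 33.7 m/s

33.7 m/s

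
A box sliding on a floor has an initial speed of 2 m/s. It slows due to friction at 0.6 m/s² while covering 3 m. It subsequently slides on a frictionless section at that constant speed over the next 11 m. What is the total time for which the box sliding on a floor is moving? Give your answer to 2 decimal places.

Phase 1 (decelerating): v₀ = 2.00 m/s, a = -0.6 m/s².
v² = v₀² + 2aΔx = 2.00² + 2·-0.6·3 = 0.400 → v = 0.632 m/s
t = (v − v₀)/a = (0.632 − 2.00)/-0.6 = 2.28 s

Phase 2 (constant speed): v₀ = 0.632 m/s, a = 0 m/s².
Constant speed: t = d/v = 11/0.632 = 17.4 s
Total time = 2.28 + 17.4 = 19.7 s

19.67 s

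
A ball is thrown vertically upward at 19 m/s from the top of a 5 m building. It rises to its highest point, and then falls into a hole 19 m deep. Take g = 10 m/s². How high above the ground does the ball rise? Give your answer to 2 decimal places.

23.05 m

Phase 1 (rising): v₀ = 19.0 m/s, a = -10 m/s².
v = v₀ + at → t = (0 − 19.0) / -10 = 1.90 s
v² = v₀² + 2aΔx → Δx = (0² − 19.0²)/(2·-10) = 18.1 m
Maximum height = 5 + 18.1 = 23.1 m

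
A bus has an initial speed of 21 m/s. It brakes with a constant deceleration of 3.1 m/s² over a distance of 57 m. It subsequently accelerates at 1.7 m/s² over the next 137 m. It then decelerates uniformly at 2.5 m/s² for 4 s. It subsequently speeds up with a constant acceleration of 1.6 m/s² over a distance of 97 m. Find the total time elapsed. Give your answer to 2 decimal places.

Phase 1 (decelerating): v₀ = 21.0 m/s, a = -3.1 m/s².
v² = v₀² + 2aΔx = 21.0² + 2·-3.1·57 = 87.6 → v = 9.36 m/s
t = (v − v₀)/a = (9.36 − 21.0)/-3.1 = 3.76 s

Phase 2 (accelerating): v₀ = 9.36 m/s, a = 1.7 m/s².
v² = v₀² + 2aΔx = 9.36² + 2·1.7·137 = 553 → v = 23.5 m/s
t = (v − v₀)/a = (23.5 − 9.36)/1.7 = 8.33 s

Phase 3 (decelerating): v₀ = 23.5 m/s, a = -2.5 m/s².
v = v₀ + at = 23.5 + (-2.5)(4) = 13.5 m/s
Δx = v₀t + ½at² = 23.5·4 + 0.5·-2.5·4² = 74.1 m

Phase 4 (accelerating): v₀ = 13.5 m/s, a = 1.6 m/s².
v² = v₀² + 2aΔx = 13.5² + 2·1.6·97 = 493 → v = 22.2 m/s
t = (v − v₀)/a = (22.2 − 13.5)/1.6 = 5.43 s
Total time = 3.76 + 8.33 + 4.00 + 5.43 = 21.5 s

21.52 s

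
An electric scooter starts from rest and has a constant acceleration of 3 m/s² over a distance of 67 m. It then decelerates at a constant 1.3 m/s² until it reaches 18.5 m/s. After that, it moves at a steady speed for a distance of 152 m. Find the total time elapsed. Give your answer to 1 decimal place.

16.1 s

Phase 1 (accelerating): v₀ = 0 m/s, a = 3 m/s².
v² = v₀² + 2aΔx = 0² + 2·3·67 = 402 → v = 20.0 m/s
t = (v − v₀)/a = (20.0 − 0)/3 = 6.68 s

Phase 2 (decelerating): v₀ = 20.0 m/s, a = -1.3 m/s².
v = v₀ + at → t = (18.5 − 20.0) / -1.3 = 1.19 s
v² = v₀² + 2aΔx → Δx = (18.5² − 20.0²)/(2·-1.3) = 23.0 m

Phase 3 (constant speed): v₀ = 18.5 m/s, a = 0 m/s².
Constant speed: t = d/v = 152/18.5 = 8.22 s
Total time = 6.68 + 1.19 + 8.22 = 16.1 s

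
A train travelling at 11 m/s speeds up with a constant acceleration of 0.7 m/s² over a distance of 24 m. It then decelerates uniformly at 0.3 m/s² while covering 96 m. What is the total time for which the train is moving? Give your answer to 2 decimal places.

Phase 1 (accelerating): v₀ = 11.0 m/s, a = 0.7 m/s².
v² = v₀² + 2aΔx = 11.0² + 2·0.7·24 = 155 → v = 12.4 m/s
t = (v − v₀)/a = (12.4 − 11.0)/0.7 = 2.05 s

Phase 2 (decelerating): v₀ = 12.4 m/s, a = -0.3 m/s².
v² = v₀² + 2aΔx = 12.4² + 2·-0.3·96 = 97.0 → v = 9.85 m/s
t = (v − v₀)/a = (9.85 − 12.4)/-0.3 = 8.62 s
Total time = 2.05 + 8.62 = 10.7 s

10.66 s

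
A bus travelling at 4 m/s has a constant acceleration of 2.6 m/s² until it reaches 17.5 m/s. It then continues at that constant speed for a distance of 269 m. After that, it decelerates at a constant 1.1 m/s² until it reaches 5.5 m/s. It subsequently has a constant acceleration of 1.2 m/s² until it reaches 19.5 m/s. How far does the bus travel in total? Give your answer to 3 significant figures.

Phase 1 (accelerating): v₀ = 4.00 m/s, a = 2.6 m/s².
v = v₀ + at → t = (17.5 − 4.00) / 2.6 = 5.19 s
v² = v₀² + 2aΔx → Δx = (17.5² − 4.00²)/(2·2.6) = 55.8 m

Phase 2 (constant speed): v₀ = 17.5 m/s, a = 0 m/s².
Constant speed: t = d/v = 269/17.5 = 15.4 s

Phase 3 (decelerating): v₀ = 17.5 m/s, a = -1.1 m/s².
v = v₀ + at → t = (5.5 − 17.5) / -1.1 = 10.9 s
v² = v₀² + 2aΔx → Δx = (5.5² − 17.5²)/(2·-1.1) = 125 m

Phase 4 (accelerating): v₀ = 5.50 m/s, a = 1.2 m/s².
v = v₀ + at → t = (19.5 − 5.50) / 1.2 = 11.7 s
v² = v₀² + 2aΔx → Δx = (19.5² − 5.50²)/(2·1.2) = 146 m
Total distance = 55.8 + 269 + 125 + 146 = 596 m

596 m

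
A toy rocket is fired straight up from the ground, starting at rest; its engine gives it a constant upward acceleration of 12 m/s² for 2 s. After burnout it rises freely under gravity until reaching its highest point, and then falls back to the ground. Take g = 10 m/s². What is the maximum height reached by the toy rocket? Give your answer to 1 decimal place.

Phase 1 (powered ascent): v₀ = 0 m/s, a = 12 m/s².
v = v₀ + at = 0 + (12)(2) = 24.0 m/s
Δx = v₀t + ½at² = 0·2 + 0.5·12·2² = 24.0 m

Phase 2 (coasting upward): v₀ = 24.0 m/s, a = -10 m/s².
v = v₀ + at → t = (0 − 24.0) / -10 = 2.40 s
v² = v₀² + 2aΔx → Δx = (0² − 24.0²)/(2·-10) = 28.8 m
Maximum height = 24.0 + 28.8 = 52.8 m

52.8 m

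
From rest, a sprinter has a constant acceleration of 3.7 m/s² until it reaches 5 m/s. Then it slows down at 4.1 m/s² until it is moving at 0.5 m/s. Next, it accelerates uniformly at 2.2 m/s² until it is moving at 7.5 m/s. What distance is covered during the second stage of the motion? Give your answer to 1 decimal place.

Phase 1 (accelerating): v₀ = 0 m/s, a = 3.7 m/s².
v = v₀ + at → t = (5 − 0) / 3.7 = 1.35 s
v² = v₀² + 2aΔx → Δx = (5² − 0²)/(2·3.7) = 3.38 m

Phase 2 (decelerating): v₀ = 5.00 m/s, a = -4.1 m/s².
v = v₀ + at → t = (0.5 − 5.00) / -4.1 = 1.10 s
v² = v₀² + 2aΔx → Δx = (0.5² − 5.00²)/(2·-4.1) = 3.02 m
Distance in phase 2 = 3.02 m

3.0 m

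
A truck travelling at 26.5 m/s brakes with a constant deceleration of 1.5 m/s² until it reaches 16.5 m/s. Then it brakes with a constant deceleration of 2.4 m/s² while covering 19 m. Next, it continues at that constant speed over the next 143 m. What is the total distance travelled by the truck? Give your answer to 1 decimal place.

Phase 1 (decelerating): v₀ = 26.5 m/s, a = -1.5 m/s².
v = v₀ + at → t = (16.5 − 26.5) / -1.5 = 6.67 s
v² = v₀² + 2aΔx → Δx = (16.5² − 26.5²)/(2·-1.5) = 143 m

Phase 2 (decelerating): v₀ = 16.5 m/s, a = -2.4 m/s².
v² = v₀² + 2aΔx = 16.5² + 2·-2.4·19 = 181 → v = 13.5 m/s
t = (v − v₀)/a = (13.5 − 16.5)/-2.4 = 1.27 s

Phase 3 (constant speed): v₀ = 13.5 m/s, a = 0 m/s².
Constant speed: t = d/v = 143/13.5 = 10.6 s
Total distance = 143 + 19.0 + 143 = 305 m

305.3 m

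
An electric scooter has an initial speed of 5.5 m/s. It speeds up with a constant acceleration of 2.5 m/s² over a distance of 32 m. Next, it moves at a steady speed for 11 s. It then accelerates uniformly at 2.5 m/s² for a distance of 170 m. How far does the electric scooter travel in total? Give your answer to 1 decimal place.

Phase 1 (accelerating): v₀ = 5.50 m/s, a = 2.5 m/s².
v² = v₀² + 2aΔx = 5.50² + 2·2.5·32 = 190 → v = 13.8 m/s
t = (v − v₀)/a = (13.8 − 5.50)/2.5 = 3.32 s

Phase 2 (constant speed): v₀ = 13.8 m/s, a = 0 m/s².
v = v₀ + at = 13.8 + (0)(11) = 13.8 m/s
Δx = v₀t + ½at² = 13.8·11 + 0.5·0·11² = 152 m

Phase 3 (accelerating): v₀ = 13.8 m/s, a = 2.5 m/s².
v² = v₀² + 2aΔx = 13.8² + 2·2.5·170 = 1040 → v = 32.3 m/s
t = (v − v₀)/a = (32.3 − 13.8)/2.5 = 7.38 s
Total distance = 32.0 + 152 + 170 = 354 m

353.7 m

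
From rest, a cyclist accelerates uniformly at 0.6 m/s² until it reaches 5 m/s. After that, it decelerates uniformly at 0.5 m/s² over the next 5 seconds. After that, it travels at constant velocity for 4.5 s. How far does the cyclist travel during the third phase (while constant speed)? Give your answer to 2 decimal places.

Phase 1 (accelerating): v₀ = 0 m/s, a = 0.6 m/s².
v = v₀ + at → t = (5 − 0) / 0.6 = 8.33 s
v² = v₀² + 2aΔx → Δx = (5² − 0²)/(2·0.6) = 20.8 m

Phase 2 (decelerating): v₀ = 5.00 m/s, a = -0.5 m/s².
v = v₀ + at = 5.00 + (-0.5)(5) = 2.50 m/s
Δx = v₀t + ½at² = 5.00·5 + 0.5·-0.5·5² = 18.8 m

Phase 3 (constant speed): v₀ = 2.50 m/s, a = 0 m/s².
v = v₀ + at = 2.50 + (0)(4.5) = 2.50 m/s
Δx = v₀t + ½at² = 2.50·4.5 + 0.5·0·4.5² = 11.2 m
Distance in phase 3 = 11.2 m

11.25 m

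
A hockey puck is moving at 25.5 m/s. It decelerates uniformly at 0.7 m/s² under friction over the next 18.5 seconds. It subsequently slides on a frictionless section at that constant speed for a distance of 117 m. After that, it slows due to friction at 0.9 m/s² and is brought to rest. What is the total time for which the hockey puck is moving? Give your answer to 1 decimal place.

Phase 1 (decelerating): v₀ = 25.5 m/s, a = -0.7 m/s².
v = v₀ + at = 25.5 + (-0.7)(18.5) = 12.6 m/s
Δx = v₀t + ½at² = 25.5·18.5 + 0.5·-0.7·18.5² = 352 m

Phase 2 (constant speed): v₀ = 12.6 m/s, a = 0 m/s².
Constant speed: t = d/v = 117/12.6 = 9.32 s

Phase 3 (decelerating): v₀ = 12.6 m/s, a = -0.9 m/s².
v = v₀ + at → t = (0 − 12.6) / -0.9 = 13.9 s
v² = v₀² + 2aΔx → Δx = (0² − 12.6²)/(2·-0.9) = 87.5 m
Total time = 18.5 + 9.32 + 13.9 = 41.8 s

41.8 s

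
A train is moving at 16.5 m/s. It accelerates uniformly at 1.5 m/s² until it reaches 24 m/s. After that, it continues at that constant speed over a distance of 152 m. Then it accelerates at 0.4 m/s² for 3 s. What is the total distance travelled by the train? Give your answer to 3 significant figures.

327 m

Phase 1 (accelerating): v₀ = 16.5 m/s, a = 1.5 m/s².
v = v₀ + at → t = (24 − 16.5) / 1.5 = 5.00 s
v² = v₀² + 2aΔx → Δx = (24² − 16.5²)/(2·1.5) = 101 m

Phase 2 (constant speed): v₀ = 24.0 m/s, a = 0 m/s².
Constant speed: t = d/v = 152/24.0 = 6.33 s

Phase 3 (accelerating): v₀ = 24.0 m/s, a = 0.4 m/s².
v = v₀ + at = 24.0 + (0.4)(3) = 25.2 m/s
Δx = v₀t + ½at² = 24.0·3 + 0.5·0.4·3² = 73.8 m
Total distance = 101 + 152 + 73.8 = 327 m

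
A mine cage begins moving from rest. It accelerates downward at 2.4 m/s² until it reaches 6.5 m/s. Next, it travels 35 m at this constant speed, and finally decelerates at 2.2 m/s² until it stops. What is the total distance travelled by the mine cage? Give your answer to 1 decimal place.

Phase 1 (accelerating): v₀ = 0 m/s, a = 2.4 m/s².
v = v₀ + at → t = (6.5 − 0) / 2.4 = 2.71 s
v² = v₀² + 2aΔx → Δx = (6.5² − 0²)/(2·2.4) = 8.80 m

Phase 2 (constant speed): v₀ = 6.50 m/s, a = 0 m/s².
Constant speed: t = d/v = 35/6.50 = 5.38 s

Phase 3 (decelerating): v₀ = 6.50 m/s, a = -2.2 m/s².
v = v₀ + at → t = (0 − 6.50) / -2.2 = 2.95 s
v² = v₀² + 2aΔx → Δx = (0² − 6.50²)/(2·-2.2) = 9.60 m
Total distance = 8.80 + 35.0 + 9.60 = 53.4 m

53.4 m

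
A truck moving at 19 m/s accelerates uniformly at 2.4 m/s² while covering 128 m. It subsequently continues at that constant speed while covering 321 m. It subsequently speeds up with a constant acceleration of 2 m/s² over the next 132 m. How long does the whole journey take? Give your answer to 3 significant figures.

19.1 s

Phase 1 (accelerating): v₀ = 19.0 m/s, a = 2.4 m/s².
v² = v₀² + 2aΔx = 19.0² + 2·2.4·128 = 975 → v = 31.2 m/s
t = (v − v₀)/a = (31.2 − 19.0)/2.4 = 5.10 s

Phase 2 (constant speed): v₀ = 31.2 m/s, a = 0 m/s².
Constant speed: t = d/v = 321/31.2 = 10.3 s

Phase 3 (accelerating): v₀ = 31.2 m/s, a = 2 m/s².
v² = v₀² + 2aΔx = 31.2² + 2·2·132 = 1500 → v = 38.8 m/s
t = (v − v₀)/a = (38.8 − 31.2)/2 = 3.77 s
Total time = 5.10 + 10.3 + 3.77 = 19.1 s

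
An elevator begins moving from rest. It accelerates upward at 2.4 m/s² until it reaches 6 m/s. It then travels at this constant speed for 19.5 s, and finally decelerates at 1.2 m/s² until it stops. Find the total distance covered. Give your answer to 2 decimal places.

Phase 1 (accelerating): v₀ = 0 m/s, a = 2.4 m/s².
v = v₀ + at → t = (6 − 0) / 2.4 = 2.50 s
v² = v₀² + 2aΔx → Δx = (6² − 0²)/(2·2.4) = 7.50 m

Phase 2 (constant speed): v₀ = 6.00 m/s, a = 0 m/s².
v = v₀ + at = 6.00 + (0)(19.5) = 6.00 m/s
Δx = v₀t + ½at² = 6.00·19.5 + 0.5·0·19.5² = 117 m

Phase 3 (decelerating): v₀ = 6.00 m/s, a = -1.2 m/s².
v = v₀ + at → t = (0 − 6.00) / -1.2 = 5.00 s
v² = v₀² + 2aΔx → Δx = (0² − 6.00²)/(2·-1.2) = 15.0 m
Total distance = 7.50 + 117 + 15.0 = 140 m

139.50 m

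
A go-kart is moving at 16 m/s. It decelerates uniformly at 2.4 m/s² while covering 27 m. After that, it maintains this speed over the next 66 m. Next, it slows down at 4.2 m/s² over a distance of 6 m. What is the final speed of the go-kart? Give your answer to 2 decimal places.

Phase 1 (decelerating): v₀ = 16.0 m/s, a = -2.4 m/s².
v² = v₀² + 2aΔx = 16.0² + 2·-2.4·27 = 126 → v = 11.2 m/s
t = (v − v₀)/a = (11.2 − 16.0)/-2.4 = 1.98 s

Phase 2 (constant speed): v₀ = 11.2 m/s, a = 0 m/s².
Constant speed: t = d/v = 66/11.2 = 5.87 s

Phase 3 (decelerating): v₀ = 11.2 m/s, a = -4.2 m/s².
v² = v₀² + 2aΔx = 11.2² + 2·-4.2·6 = 76.0 → v = 8.72 m/s
t = (v − v₀)/a = (8.72 − 11.2)/-4.2 = 0.601 s
Final speed = 8.72 m/s

8.72 m/s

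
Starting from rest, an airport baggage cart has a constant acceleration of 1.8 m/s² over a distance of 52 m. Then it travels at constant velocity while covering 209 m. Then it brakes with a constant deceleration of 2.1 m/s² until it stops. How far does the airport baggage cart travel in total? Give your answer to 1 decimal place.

Phase 1 (accelerating): v₀ = 0 m/s, a = 1.8 m/s².
v² = v₀² + 2aΔx = 0² + 2·1.8·52 = 187 → v = 13.7 m/s
t = (v − v₀)/a = (13.7 − 0)/1.8 = 7.60 s

Phase 2 (constant speed): v₀ = 13.7 m/s, a = 0 m/s².
Constant speed: t = d/v = 209/13.7 = 15.3 s

Phase 3 (decelerating): v₀ = 13.7 m/s, a = -2.1 m/s².
v = v₀ + at → t = (0 − 13.7) / -2.1 = 6.52 s
v² = v₀² + 2aΔx → Δx = (0² − 13.7²)/(2·-2.1) = 44.6 m
Total distance = 52.0 + 209 + 44.6 = 306 m

305.6 m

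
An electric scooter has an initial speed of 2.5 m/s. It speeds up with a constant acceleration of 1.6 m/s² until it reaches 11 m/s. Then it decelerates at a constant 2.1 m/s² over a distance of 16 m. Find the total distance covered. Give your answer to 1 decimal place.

Phase 1 (accelerating): v₀ = 2.50 m/s, a = 1.6 m/s².
v = v₀ + at → t = (11 − 2.50) / 1.6 = 5.31 s
v² = v₀² + 2aΔx → Δx = (11² − 2.50²)/(2·1.6) = 35.9 m

Phase 2 (decelerating): v₀ = 11.0 m/s, a = -2.1 m/s².
v² = v₀² + 2aΔx = 11.0² + 2·-2.1·16 = 53.8 → v = 7.33 m/s
t = (v − v₀)/a = (7.33 − 11.0)/-2.1 = 1.75 s
Total distance = 35.9 + 16.0 = 51.9 m

51.9 m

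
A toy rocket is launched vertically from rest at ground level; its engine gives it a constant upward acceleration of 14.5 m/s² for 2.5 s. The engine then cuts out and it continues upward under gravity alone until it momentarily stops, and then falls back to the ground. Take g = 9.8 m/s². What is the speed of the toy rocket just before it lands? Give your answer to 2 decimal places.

Phase 1 (powered ascent): v₀ = 0 m/s, a = 14.5 m/s².
v = v₀ + at = 0 + (14.5)(2.5) = 36.2 m/s
Δx = v₀t + ½at² = 0·2.5 + 0.5·14.5·2.5² = 45.3 m

Phase 2 (coasting upward): v₀ = 36.2 m/s, a = -9.8 m/s².
v = v₀ + at → t = (0 − 36.2) / -9.8 = 3.70 s
v² = v₀² + 2aΔx → Δx = (0² − 36.2²)/(2·-9.8) = 67.0 m

Phase 3 (free fall): v₀ = 0 m/s, a = -9.8 m/s².
Falls 112 m from rest: t = √(2·112/9.8) = 4.79 s; v = g·t = 46.9 m/s.
Impact speed = 46.9 m/s

46.93 m/s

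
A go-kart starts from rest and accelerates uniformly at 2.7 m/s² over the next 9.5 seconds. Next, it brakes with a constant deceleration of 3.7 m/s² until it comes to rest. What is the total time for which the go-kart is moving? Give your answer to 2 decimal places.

16.43 s

Phase 1 (accelerating): v₀ = 0 m/s, a = 2.7 m/s².
v = v₀ + at = 0 + (2.7)(9.5) = 25.7 m/s
Δx = v₀t + ½at² = 0·9.5 + 0.5·2.7·9.5² = 122 m

Phase 2 (decelerating): v₀ = 25.7 m/s, a = -3.7 m/s².
v = v₀ + at → t = (0 − 25.7) / -3.7 = 6.93 s
v² = v₀² + 2aΔx → Δx = (0² − 25.7²)/(2·-3.7) = 88.9 m
Total time = 9.50 + 6.93 = 16.4 s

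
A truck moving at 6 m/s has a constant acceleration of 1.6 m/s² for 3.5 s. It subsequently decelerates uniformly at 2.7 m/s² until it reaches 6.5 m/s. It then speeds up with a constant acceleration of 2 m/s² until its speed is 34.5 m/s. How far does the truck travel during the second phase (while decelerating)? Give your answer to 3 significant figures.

17.1 m

Phase 1 (accelerating): v₀ = 6.00 m/s, a = 1.6 m/s².
v = v₀ + at = 6.00 + (1.6)(3.5) = 11.6 m/s
Δx = v₀t + ½at² = 6.00·3.5 + 0.5·1.6·3.5² = 30.8 m

Phase 2 (decelerating): v₀ = 11.6 m/s, a = -2.7 m/s².
v = v₀ + at → t = (6.5 − 11.6) / -2.7 = 1.89 s
v² = v₀² + 2aΔx → Δx = (6.5² − 11.6²)/(2·-2.7) = 17.1 m
Distance in phase 2 = 17.1 m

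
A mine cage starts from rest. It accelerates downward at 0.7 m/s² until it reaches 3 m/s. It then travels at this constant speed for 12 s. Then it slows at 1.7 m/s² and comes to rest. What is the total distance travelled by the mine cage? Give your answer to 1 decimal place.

45.1 m

Phase 1 (accelerating): v₀ = 0 m/s, a = 0.7 m/s².
v = v₀ + at → t = (3 − 0) / 0.7 = 4.29 s
v² = v₀² + 2aΔx → Δx = (3² − 0²)/(2·0.7) = 6.43 m

Phase 2 (constant speed): v₀ = 3.00 m/s, a = 0 m/s².
v = v₀ + at = 3.00 + (0)(12) = 3.00 m/s
Δx = v₀t + ½at² = 3.00·12 + 0.5·0·12² = 36.0 m

Phase 3 (decelerating): v₀ = 3.00 m/s, a = -1.7 m/s².
v = v₀ + at → t = (0 − 3.00) / -1.7 = 1.76 s
v² = v₀² + 2aΔx → Δx = (0² − 3.00²)/(2·-1.7) = 2.65 m
Total distance = 6.43 + 36.0 + 2.65 = 45.1 m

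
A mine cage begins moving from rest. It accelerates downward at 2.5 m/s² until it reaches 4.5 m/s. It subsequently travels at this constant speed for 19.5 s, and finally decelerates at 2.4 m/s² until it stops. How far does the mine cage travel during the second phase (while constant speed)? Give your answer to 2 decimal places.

87.75 m

Phase 1 (accelerating): v₀ = 0 m/s, a = 2.5 m/s².
v = v₀ + at → t = (4.5 − 0) / 2.5 = 1.80 s
v² = v₀² + 2aΔx → Δx = (4.5² − 0²)/(2·2.5) = 4.05 m

Phase 2 (constant speed): v₀ = 4.50 m/s, a = 0 m/s².
v = v₀ + at = 4.50 + (0)(19.5) = 4.50 m/s
Δx = v₀t + ½at² = 4.50·19.5 + 0.5·0·19.5² = 87.8 m
Distance in phase 2 = 87.8 m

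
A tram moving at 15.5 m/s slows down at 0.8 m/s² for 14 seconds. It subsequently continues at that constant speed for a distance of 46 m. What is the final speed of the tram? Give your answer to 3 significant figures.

4.30 m/s

Phase 1 (decelerating): v₀ = 15.5 m/s, a = -0.8 m/s².
v = v₀ + at = 15.5 + (-0.8)(14) = 4.30 m/s
Δx = v₀t + ½at² = 15.5·14 + 0.5·-0.8·14² = 139 m

Phase 2 (constant speed): v₀ = 4.30 m/s, a = 0 m/s².
Constant speed: t = d/v = 46/4.30 = 10.7 s
Final speed = 4.30 m/s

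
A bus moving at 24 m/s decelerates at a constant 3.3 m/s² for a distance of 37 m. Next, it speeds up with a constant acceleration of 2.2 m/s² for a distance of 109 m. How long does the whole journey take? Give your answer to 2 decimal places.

Phase 1 (decelerating): v₀ = 24.0 m/s, a = -3.3 m/s².
v² = v₀² + 2aΔx = 24.0² + 2·-3.3·37 = 332 → v = 18.2 m/s
t = (v − v₀)/a = (18.2 − 24.0)/-3.3 = 1.75 s

Phase 2 (accelerating): v₀ = 18.2 m/s, a = 2.2 m/s².
v² = v₀² + 2aΔx = 18.2² + 2·2.2·109 = 811 → v = 28.5 m/s
t = (v − v₀)/a = (28.5 − 18.2)/2.2 = 4.67 s
Total time = 1.75 + 4.67 = 6.42 s

6.42 s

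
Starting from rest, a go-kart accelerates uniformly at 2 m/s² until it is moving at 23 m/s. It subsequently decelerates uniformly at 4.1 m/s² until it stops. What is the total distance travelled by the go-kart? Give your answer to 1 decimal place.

196.8 m

Phase 1 (accelerating): v₀ = 0 m/s, a = 2 m/s².
v = v₀ + at → t = (23 − 0) / 2 = 11.5 s
v² = v₀² + 2aΔx → Δx = (23² − 0²)/(2·2) = 132 m

Phase 2 (decelerating): v₀ = 23.0 m/s, a = -4.1 m/s².
v = v₀ + at → t = (0 − 23.0) / -4.1 = 5.61 s
v² = v₀² + 2aΔx → Δx = (0² − 23.0²)/(2·-4.1) = 64.5 m
Total distance = 132 + 64.5 = 197 m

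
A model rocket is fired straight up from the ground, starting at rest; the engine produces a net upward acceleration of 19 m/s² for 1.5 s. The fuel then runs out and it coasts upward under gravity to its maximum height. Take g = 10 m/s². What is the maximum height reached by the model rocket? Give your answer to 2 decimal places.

61.99 m

Phase 1 (powered ascent): v₀ = 0 m/s, a = 19 m/s².
v = v₀ + at = 0 + (19)(1.5) = 28.5 m/s
Δx = v₀t + ½at² = 0·1.5 + 0.5·19·1.5² = 21.4 m

Phase 2 (coasting upward): v₀ = 28.5 m/s, a = -10 m/s².
v = v₀ + at → t = (0 − 28.5) / -10 = 2.85 s
v² = v₀² + 2aΔx → Δx = (0² − 28.5²)/(2·-10) = 40.6 m
Maximum height = 21.4 + 40.6 = 62.0 m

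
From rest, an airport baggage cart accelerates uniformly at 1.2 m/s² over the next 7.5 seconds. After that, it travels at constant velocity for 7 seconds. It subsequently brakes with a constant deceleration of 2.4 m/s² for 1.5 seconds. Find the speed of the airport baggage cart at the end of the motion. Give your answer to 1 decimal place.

5.4 m/s

Phase 1 (accelerating): v₀ = 0 m/s, a = 1.2 m/s².
v = v₀ + at = 0 + (1.2)(7.5) = 9.00 m/s
Δx = v₀t + ½at² = 0·7.5 + 0.5·1.2·7.5² = 33.8 m

Phase 2 (constant speed): v₀ = 9.00 m/s, a = 0 m/s².
v = v₀ + at = 9.00 + (0)(7) = 9.00 m/s
Δx = v₀t + ½at² = 9.00·7 + 0.5·0·7² = 63.0 m

Phase 3 (decelerating): v₀ = 9.00 m/s, a = -2.4 m/s².
v = v₀ + at = 9.00 + (-2.4)(1.5) = 5.40 m/s
Δx = v₀t + ½at² = 9.00·1.5 + 0.5·-2.4·1.5² = 10.8 m
Final speed = 5.40 m/s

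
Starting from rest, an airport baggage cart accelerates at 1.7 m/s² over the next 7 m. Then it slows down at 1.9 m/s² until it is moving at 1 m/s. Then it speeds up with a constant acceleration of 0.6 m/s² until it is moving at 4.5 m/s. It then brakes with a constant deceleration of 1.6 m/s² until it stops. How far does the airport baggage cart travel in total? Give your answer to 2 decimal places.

35.37 m

Phase 1 (accelerating): v₀ = 0 m/s, a = 1.7 m/s².
v² = v₀² + 2aΔx = 0² + 2·1.7·7 = 23.8 → v = 4.88 m/s
t = (v − v₀)/a = (4.88 − 0)/1.7 = 2.87 s

Phase 2 (decelerating): v₀ = 4.88 m/s, a = -1.9 m/s².
v = v₀ + at → t = (1 − 4.88) / -1.9 = 2.04 s
v² = v₀² + 2aΔx → Δx = (1² − 4.88²)/(2·-1.9) = 6.00 m

Phase 3 (accelerating): v₀ = 1.00 m/s, a = 0.6 m/s².
v = v₀ + at → t = (4.5 − 1.00) / 0.6 = 5.83 s
v² = v₀² + 2aΔx → Δx = (4.5² − 1.00²)/(2·0.6) = 16.0 m

Phase 4 (decelerating): v₀ = 4.50 m/s, a = -1.6 m/s².
v = v₀ + at → t = (0 − 4.50) / -1.6 = 2.81 s
v² = v₀² + 2aΔx → Δx = (0² − 4.50²)/(2·-1.6) = 6.33 m
Total distance = 7.00 + 6.00 + 16.0 + 6.33 = 35.4 m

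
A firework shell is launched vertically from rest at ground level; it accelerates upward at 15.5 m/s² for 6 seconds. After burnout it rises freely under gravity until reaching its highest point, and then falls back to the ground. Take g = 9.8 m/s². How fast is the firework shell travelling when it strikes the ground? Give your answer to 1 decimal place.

Phase 1 (powered ascent): v₀ = 0 m/s, a = 15.5 m/s².
v = v₀ + at = 0 + (15.5)(6) = 93.0 m/s
Δx = v₀t + ½at² = 0·6 + 0.5·15.5·6² = 279 m

Phase 2 (coasting upward): v₀ = 93.0 m/s, a = -9.8 m/s².
v = v₀ + at → t = (0 − 93.0) / -9.8 = 9.49 s
v² = v₀² + 2aΔx → Δx = (0² − 93.0²)/(2·-9.8) = 441 m

Phase 3 (free fall): v₀ = 0 m/s, a = -9.8 m/s².
Falls 720 m from rest: t = √(2·720/9.8) = 12.1 s; v = g·t = 119 m/s.
Impact speed = 119 m/s

118.8 m/s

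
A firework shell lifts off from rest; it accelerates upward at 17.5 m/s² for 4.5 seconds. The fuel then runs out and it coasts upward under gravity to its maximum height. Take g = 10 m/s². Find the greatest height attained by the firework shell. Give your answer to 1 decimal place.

487.3 m

Phase 1 (powered ascent): v₀ = 0 m/s, a = 17.5 m/s².
v = v₀ + at = 0 + (17.5)(4.5) = 78.8 m/s
Δx = v₀t + ½at² = 0·4.5 + 0.5·17.5·4.5² = 177 m

Phase 2 (coasting upward): v₀ = 78.8 m/s, a = -10 m/s².
v = v₀ + at → t = (0 − 78.8) / -10 = 7.88 s
v² = v₀² + 2aΔx → Δx = (0² − 78.8²)/(2·-10) = 310 m
Maximum height = 177 + 310 = 487 m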